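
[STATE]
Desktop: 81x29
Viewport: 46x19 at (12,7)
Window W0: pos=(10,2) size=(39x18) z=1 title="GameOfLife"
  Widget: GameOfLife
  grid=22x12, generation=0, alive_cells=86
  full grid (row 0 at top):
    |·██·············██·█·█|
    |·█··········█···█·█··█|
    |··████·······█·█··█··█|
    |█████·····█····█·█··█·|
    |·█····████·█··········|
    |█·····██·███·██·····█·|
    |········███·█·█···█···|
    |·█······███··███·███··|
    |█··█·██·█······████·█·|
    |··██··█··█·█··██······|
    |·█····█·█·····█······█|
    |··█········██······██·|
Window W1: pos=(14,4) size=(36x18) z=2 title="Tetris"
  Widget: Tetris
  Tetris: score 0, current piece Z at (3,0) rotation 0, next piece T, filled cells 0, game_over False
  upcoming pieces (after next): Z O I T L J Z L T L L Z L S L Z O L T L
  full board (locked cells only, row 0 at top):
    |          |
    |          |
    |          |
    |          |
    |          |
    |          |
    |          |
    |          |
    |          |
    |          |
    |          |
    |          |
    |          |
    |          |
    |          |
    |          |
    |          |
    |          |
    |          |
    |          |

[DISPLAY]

█·┃          │Next:                  ┃        
·█┃          │ ▒                     ┃        
██┃          │▒▒▒                    ┃        
█·┃          │                       ┃        
··┃          │                       ┃        
··┃          │                       ┃        
█·┃          │Score:                 ┃        
··┃          │0                      ┃        
·█┃          │                       ┃        
█·┃          │                       ┃        
·█┃          │                       ┃        
  ┃          │                       ┃        
━━┃          │                       ┃        
  ┃          │                       ┃        
  ┗━━━━━━━━━━━━━━━━━━━━━━━━━━━━━━━━━━┛        
                                              
                                              
                                              
                                              


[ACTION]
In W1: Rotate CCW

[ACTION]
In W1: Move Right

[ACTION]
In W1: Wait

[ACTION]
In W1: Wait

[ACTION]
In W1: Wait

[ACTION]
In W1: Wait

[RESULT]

█·┃    ▓     │Next:                  ┃        
·█┃          │ ▒                     ┃        
██┃          │▒▒▒                    ┃        
█·┃          │                       ┃        
··┃          │                       ┃        
··┃          │                       ┃        
█·┃          │Score:                 ┃        
··┃          │0                      ┃        
·█┃          │                       ┃        
█·┃          │                       ┃        
·█┃          │                       ┃        
  ┃          │                       ┃        
━━┃          │                       ┃        
  ┃          │                       ┃        
  ┗━━━━━━━━━━━━━━━━━━━━━━━━━━━━━━━━━━┛        
                                              
                                              
                                              
                                              


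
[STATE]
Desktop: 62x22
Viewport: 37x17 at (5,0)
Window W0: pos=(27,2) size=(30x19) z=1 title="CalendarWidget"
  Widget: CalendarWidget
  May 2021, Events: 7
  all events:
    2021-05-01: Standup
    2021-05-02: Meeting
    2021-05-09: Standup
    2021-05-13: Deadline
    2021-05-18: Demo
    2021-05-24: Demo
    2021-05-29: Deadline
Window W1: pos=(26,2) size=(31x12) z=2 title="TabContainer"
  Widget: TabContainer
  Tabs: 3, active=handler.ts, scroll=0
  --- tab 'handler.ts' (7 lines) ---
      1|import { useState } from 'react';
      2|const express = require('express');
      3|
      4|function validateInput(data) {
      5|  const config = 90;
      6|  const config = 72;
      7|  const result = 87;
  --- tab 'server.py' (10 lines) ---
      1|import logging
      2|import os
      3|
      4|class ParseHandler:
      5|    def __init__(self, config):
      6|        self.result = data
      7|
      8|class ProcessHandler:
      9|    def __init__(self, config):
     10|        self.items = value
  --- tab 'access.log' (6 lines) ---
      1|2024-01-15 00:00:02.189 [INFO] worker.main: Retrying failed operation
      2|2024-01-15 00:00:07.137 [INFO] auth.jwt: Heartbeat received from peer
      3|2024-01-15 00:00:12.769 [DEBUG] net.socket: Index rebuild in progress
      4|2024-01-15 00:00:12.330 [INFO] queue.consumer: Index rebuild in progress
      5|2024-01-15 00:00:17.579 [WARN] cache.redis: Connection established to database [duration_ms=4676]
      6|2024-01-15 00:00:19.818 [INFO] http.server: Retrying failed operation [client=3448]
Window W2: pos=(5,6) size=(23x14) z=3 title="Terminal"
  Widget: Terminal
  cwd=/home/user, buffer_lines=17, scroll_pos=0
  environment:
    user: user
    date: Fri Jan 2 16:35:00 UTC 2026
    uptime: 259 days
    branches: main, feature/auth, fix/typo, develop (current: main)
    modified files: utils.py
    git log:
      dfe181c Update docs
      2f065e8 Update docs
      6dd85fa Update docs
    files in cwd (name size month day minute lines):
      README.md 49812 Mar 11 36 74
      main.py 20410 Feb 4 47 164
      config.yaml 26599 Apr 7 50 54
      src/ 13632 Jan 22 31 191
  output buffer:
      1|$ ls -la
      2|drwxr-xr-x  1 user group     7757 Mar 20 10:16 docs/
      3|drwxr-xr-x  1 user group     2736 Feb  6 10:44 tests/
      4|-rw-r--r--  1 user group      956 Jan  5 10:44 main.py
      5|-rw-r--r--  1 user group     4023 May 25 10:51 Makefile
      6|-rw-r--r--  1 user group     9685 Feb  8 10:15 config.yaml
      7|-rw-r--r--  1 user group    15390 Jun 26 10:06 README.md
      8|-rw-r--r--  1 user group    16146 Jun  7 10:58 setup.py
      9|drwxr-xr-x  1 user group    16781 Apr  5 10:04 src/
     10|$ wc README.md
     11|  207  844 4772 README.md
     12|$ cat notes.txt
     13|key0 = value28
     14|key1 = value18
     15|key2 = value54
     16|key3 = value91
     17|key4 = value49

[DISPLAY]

                                     
                                     
                     ┏━━━━━━━━━━━━━━━
                     ┃ TabContainer  
                     ┠───────────────
                     ┃[handler.ts]│ s
┏━━━━━━━━━━━━━━━━━━━━━┓──────────────
┃ Terminal            ┃mport { useSta
┠─────────────────────┨onst express =
┃$ ls -la             ┃              
┃drwxr-xr-x  1 user gr┃unction valida
┃drwxr-xr-x  1 user gr┃ const config 
┃-rw-r--r--  1 user gr┃ const config 
┃-rw-r--r--  1 user gr┃━━━━━━━━━━━━━━
┃-rw-r--r--  1 user gr┃              
┃-rw-r--r--  1 user gr┃              
┃-rw-r--r--  1 user gr┃              


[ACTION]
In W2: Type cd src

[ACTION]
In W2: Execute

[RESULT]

                                     
                                     
                     ┏━━━━━━━━━━━━━━━
                     ┃ TabContainer  
                     ┠───────────────
                     ┃[handler.ts]│ s
┏━━━━━━━━━━━━━━━━━━━━━┓──────────────
┃ Terminal            ┃mport { useSta
┠─────────────────────┨onst express =
┃  207  844 4772 READM┃              
┃$ cat notes.txt      ┃unction valida
┃key0 = value28       ┃ const config 
┃key1 = value18       ┃ const config 
┃key2 = value54       ┃━━━━━━━━━━━━━━
┃key3 = value91       ┃              
┃key4 = value49       ┃              
┃$ cd src             ┃              


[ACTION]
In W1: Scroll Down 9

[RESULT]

                                     
                                     
                     ┏━━━━━━━━━━━━━━━
                     ┃ TabContainer  
                     ┠───────────────
                     ┃[handler.ts]│ s
┏━━━━━━━━━━━━━━━━━━━━━┓──────────────
┃ Terminal            ┃ const result 
┠─────────────────────┨              
┃  207  844 4772 READM┃              
┃$ cat notes.txt      ┃              
┃key0 = value28       ┃              
┃key1 = value18       ┃              
┃key2 = value54       ┃━━━━━━━━━━━━━━
┃key3 = value91       ┃              
┃key4 = value49       ┃              
┃$ cd src             ┃              


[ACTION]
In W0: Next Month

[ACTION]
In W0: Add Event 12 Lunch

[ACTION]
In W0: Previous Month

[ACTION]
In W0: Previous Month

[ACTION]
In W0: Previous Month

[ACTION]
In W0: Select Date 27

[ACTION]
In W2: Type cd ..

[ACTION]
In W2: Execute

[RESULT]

                                     
                                     
                     ┏━━━━━━━━━━━━━━━
                     ┃ TabContainer  
                     ┠───────────────
                     ┃[handler.ts]│ s
┏━━━━━━━━━━━━━━━━━━━━━┓──────────────
┃ Terminal            ┃ const result 
┠─────────────────────┨              
┃key0 = value28       ┃              
┃key1 = value18       ┃              
┃key2 = value54       ┃              
┃key3 = value91       ┃              
┃key4 = value49       ┃━━━━━━━━━━━━━━
┃$ cd src             ┃              
┃                     ┃              
┃$ cd ..              ┃              


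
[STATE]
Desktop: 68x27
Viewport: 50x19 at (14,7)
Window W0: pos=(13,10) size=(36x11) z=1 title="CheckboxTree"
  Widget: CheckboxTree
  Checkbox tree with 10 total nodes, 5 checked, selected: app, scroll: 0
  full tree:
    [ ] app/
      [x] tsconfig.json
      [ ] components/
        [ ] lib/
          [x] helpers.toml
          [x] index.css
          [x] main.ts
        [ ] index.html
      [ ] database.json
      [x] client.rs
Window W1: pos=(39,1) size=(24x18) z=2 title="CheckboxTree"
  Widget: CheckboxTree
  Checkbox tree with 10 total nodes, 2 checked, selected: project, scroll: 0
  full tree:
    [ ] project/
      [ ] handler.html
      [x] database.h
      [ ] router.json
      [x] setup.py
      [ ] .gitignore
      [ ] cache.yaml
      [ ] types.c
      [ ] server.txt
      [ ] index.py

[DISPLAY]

                         ┃   [ ] router.json    ┃ 
                         ┃   [x] setup.py       ┃ 
                         ┃   [ ] .gitignore     ┃ 
━━━━━━━━━━━━━━━━━━━━━━━━━┃   [ ] cache.yaml     ┃ 
 CheckboxTree            ┃   [ ] types.c        ┃ 
─────────────────────────┃   [ ] server.txt     ┃ 
>[-] app/                ┃   [ ] index.py       ┃ 
   [x] tsconfig.json     ┃                      ┃ 
   [-] components/       ┃                      ┃ 
     [x] lib/            ┃                      ┃ 
       [x] helpers.toml  ┃                      ┃ 
       [x] index.css     ┗━━━━━━━━━━━━━━━━━━━━━━┛ 
       [x] main.ts                ┃               
━━━━━━━━━━━━━━━━━━━━━━━━━━━━━━━━━━┛               
                                                  
                                                  
                                                  
                                                  
                                                  


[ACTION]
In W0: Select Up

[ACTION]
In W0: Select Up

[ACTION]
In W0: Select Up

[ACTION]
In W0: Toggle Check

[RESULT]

                         ┃   [ ] router.json    ┃ 
                         ┃   [x] setup.py       ┃ 
                         ┃   [ ] .gitignore     ┃ 
━━━━━━━━━━━━━━━━━━━━━━━━━┃   [ ] cache.yaml     ┃ 
 CheckboxTree            ┃   [ ] types.c        ┃ 
─────────────────────────┃   [ ] server.txt     ┃ 
>[x] app/                ┃   [ ] index.py       ┃ 
   [x] tsconfig.json     ┃                      ┃ 
   [x] components/       ┃                      ┃ 
     [x] lib/            ┃                      ┃ 
       [x] helpers.toml  ┃                      ┃ 
       [x] index.css     ┗━━━━━━━━━━━━━━━━━━━━━━┛ 
       [x] main.ts                ┃               
━━━━━━━━━━━━━━━━━━━━━━━━━━━━━━━━━━┛               
                                                  
                                                  
                                                  
                                                  
                                                  


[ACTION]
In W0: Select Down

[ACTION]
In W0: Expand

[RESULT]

                         ┃   [ ] router.json    ┃ 
                         ┃   [x] setup.py       ┃ 
                         ┃   [ ] .gitignore     ┃ 
━━━━━━━━━━━━━━━━━━━━━━━━━┃   [ ] cache.yaml     ┃ 
 CheckboxTree            ┃   [ ] types.c        ┃ 
─────────────────────────┃   [ ] server.txt     ┃ 
 [x] app/                ┃   [ ] index.py       ┃ 
>  [x] tsconfig.json     ┃                      ┃ 
   [x] components/       ┃                      ┃ 
     [x] lib/            ┃                      ┃ 
       [x] helpers.toml  ┃                      ┃ 
       [x] index.css     ┗━━━━━━━━━━━━━━━━━━━━━━┛ 
       [x] main.ts                ┃               
━━━━━━━━━━━━━━━━━━━━━━━━━━━━━━━━━━┛               
                                                  
                                                  
                                                  
                                                  
                                                  


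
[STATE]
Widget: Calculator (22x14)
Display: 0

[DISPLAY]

                     0
┌───┬───┬───┬───┐     
│ 7 │ 8 │ 9 │ ÷ │     
├───┼───┼───┼───┤     
│ 4 │ 5 │ 6 │ × │     
├───┼───┼───┼───┤     
│ 1 │ 2 │ 3 │ - │     
├───┼───┼───┼───┤     
│ 0 │ . │ = │ + │     
├───┼───┼───┼───┤     
│ C │ MC│ MR│ M+│     
└───┴───┴───┴───┘     
                      
                      


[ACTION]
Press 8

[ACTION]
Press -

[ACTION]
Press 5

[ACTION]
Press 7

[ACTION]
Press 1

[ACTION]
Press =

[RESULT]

                  -563
┌───┬───┬───┬───┐     
│ 7 │ 8 │ 9 │ ÷ │     
├───┼───┼───┼───┤     
│ 4 │ 5 │ 6 │ × │     
├───┼───┼───┼───┤     
│ 1 │ 2 │ 3 │ - │     
├───┼───┼───┼───┤     
│ 0 │ . │ = │ + │     
├───┼───┼───┼───┤     
│ C │ MC│ MR│ M+│     
└───┴───┴───┴───┘     
                      
                      


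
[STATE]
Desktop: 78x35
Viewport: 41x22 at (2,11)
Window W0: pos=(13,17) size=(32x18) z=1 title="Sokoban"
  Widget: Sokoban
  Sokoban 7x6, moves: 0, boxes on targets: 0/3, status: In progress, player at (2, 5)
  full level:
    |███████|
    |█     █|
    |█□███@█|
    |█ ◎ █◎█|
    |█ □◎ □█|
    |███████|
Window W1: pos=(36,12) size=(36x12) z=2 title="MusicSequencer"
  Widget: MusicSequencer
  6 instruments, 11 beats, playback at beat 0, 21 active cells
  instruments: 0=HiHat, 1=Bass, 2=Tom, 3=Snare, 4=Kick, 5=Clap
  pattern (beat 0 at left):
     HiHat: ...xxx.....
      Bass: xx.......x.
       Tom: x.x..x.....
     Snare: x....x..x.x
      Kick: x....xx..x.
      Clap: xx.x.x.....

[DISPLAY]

                                         
                                  ┏━━━━━━
                                  ┃ Music
                                  ┠──────
                                  ┃      
                                  ┃ HiHat
           ┏━━━━━━━━━━━━━━━━━━━━━━┃  Bass
           ┃ Sokoban              ┃   Tom
           ┠──────────────────────┃ Snare
           ┃███████               ┃  Kick
           ┃█     █               ┃  Clap
           ┃█□███@█               ┃      
           ┃█ ◎ █◎█               ┗━━━━━━
           ┃█ □◎ □█                      
           ┃███████                      
           ┃Moves: 0  0/3                
           ┃                             
           ┃                             
           ┃                             
           ┃                             
           ┃                             
           ┃                             


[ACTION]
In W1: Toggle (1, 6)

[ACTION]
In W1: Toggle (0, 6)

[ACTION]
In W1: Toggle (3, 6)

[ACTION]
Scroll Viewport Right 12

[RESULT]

                                         
                      ┏━━━━━━━━━━━━━━━━━━
                      ┃ MusicSequencer   
                      ┠──────────────────
                      ┃      ▼1234567890 
                      ┃ HiHat···████···· 
━━━━━━━━━━━━━━━━━━━━━━┃  Bass██····█··█· 
 Sokoban              ┃   Tom█·█··█····· 
──────────────────────┃ Snare█····██·█·█ 
███████               ┃  Kick█····██··█· 
█     █               ┃  Clap██·█·█····· 
█□███@█               ┃                  
█ ◎ █◎█               ┗━━━━━━━━━━━━━━━━━━
█ □◎ □█                       ┃          
███████                       ┃          
Moves: 0  0/3                 ┃          
                              ┃          
                              ┃          
                              ┃          
                              ┃          
                              ┃          
                              ┃          


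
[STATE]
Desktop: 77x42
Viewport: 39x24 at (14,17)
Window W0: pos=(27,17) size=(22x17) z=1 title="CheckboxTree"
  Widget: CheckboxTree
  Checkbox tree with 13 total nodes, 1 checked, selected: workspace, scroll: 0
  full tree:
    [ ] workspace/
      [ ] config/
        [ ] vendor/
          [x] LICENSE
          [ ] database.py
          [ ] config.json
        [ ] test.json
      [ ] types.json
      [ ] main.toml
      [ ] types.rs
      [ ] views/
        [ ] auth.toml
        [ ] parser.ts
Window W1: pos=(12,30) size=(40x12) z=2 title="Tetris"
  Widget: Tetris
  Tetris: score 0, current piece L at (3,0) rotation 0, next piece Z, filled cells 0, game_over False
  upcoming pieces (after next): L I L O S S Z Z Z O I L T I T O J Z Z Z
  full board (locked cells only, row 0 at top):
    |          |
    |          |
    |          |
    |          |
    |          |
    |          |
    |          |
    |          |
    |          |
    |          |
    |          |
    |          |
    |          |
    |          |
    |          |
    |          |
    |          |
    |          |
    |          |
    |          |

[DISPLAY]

             ┏━━━━━━━━━━━━━━━━━━━━┓    
             ┃ CheckboxTree       ┃    
             ┠────────────────────┨    
             ┃>[-] workspace/     ┃    
             ┃   [-] config/      ┃    
             ┃     [-] vendor/    ┃    
             ┃       [x] LICENSE  ┃    
             ┃       [ ] database.┃    
             ┃       [ ] config.js┃    
             ┃     [ ] test.json  ┃    
             ┃   [ ] types.json   ┃    
             ┃   [ ] main.toml    ┃    
             ┃   [ ] types.rs     ┃    
━━━━━━━━━━━━━━━━━━━━━━━━━━━━━━━━━━━━━┓ 
Tetris                               ┃ 
─────────────────────────────────────┨ 
         │Next:                      ┃ 
         │▓▓                         ┃ 
         │ ▓▓                        ┃ 
         │                           ┃ 
         │                           ┃ 
         │                           ┃ 
         │Score:                     ┃ 
         │0                          ┃ 


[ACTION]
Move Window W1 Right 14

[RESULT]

             ┏━━━━━━━━━━━━━━━━━━━━┓    
             ┃ CheckboxTree       ┃    
             ┠────────────────────┨    
             ┃>[-] workspace/     ┃    
             ┃   [-] config/      ┃    
             ┃     [-] vendor/    ┃    
             ┃       [x] LICENSE  ┃    
             ┃       [ ] database.┃    
             ┃       [ ] config.js┃    
             ┃     [ ] test.json  ┃    
             ┃   [ ] types.json   ┃    
             ┃   [ ] main.toml    ┃    
             ┃   [ ] types.rs     ┃    
            ┏━━━━━━━━━━━━━━━━━━━━━━━━━━
            ┃ Tetris                   
            ┠──────────────────────────
            ┃          │Next:          
            ┃          │▓▓             
            ┃          │ ▓▓            
            ┃          │               
            ┃          │               
            ┃          │               
            ┃          │Score:         
            ┃          │0              


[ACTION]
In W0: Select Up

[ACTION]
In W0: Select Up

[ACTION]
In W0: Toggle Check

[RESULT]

             ┏━━━━━━━━━━━━━━━━━━━━┓    
             ┃ CheckboxTree       ┃    
             ┠────────────────────┨    
             ┃>[x] workspace/     ┃    
             ┃   [x] config/      ┃    
             ┃     [x] vendor/    ┃    
             ┃       [x] LICENSE  ┃    
             ┃       [x] database.┃    
             ┃       [x] config.js┃    
             ┃     [x] test.json  ┃    
             ┃   [x] types.json   ┃    
             ┃   [x] main.toml    ┃    
             ┃   [x] types.rs     ┃    
            ┏━━━━━━━━━━━━━━━━━━━━━━━━━━
            ┃ Tetris                   
            ┠──────────────────────────
            ┃          │Next:          
            ┃          │▓▓             
            ┃          │ ▓▓            
            ┃          │               
            ┃          │               
            ┃          │               
            ┃          │Score:         
            ┃          │0              


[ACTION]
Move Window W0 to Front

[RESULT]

             ┏━━━━━━━━━━━━━━━━━━━━┓    
             ┃ CheckboxTree       ┃    
             ┠────────────────────┨    
             ┃>[x] workspace/     ┃    
             ┃   [x] config/      ┃    
             ┃     [x] vendor/    ┃    
             ┃       [x] LICENSE  ┃    
             ┃       [x] database.┃    
             ┃       [x] config.js┃    
             ┃     [x] test.json  ┃    
             ┃   [x] types.json   ┃    
             ┃   [x] main.toml    ┃    
             ┃   [x] types.rs     ┃    
            ┏┃   [x] views/       ┃━━━━
            ┃┃     [x] auth.toml  ┃    
            ┠┃     [x] parser.ts  ┃────
            ┃┗━━━━━━━━━━━━━━━━━━━━┛    
            ┃          │▓▓             
            ┃          │ ▓▓            
            ┃          │               
            ┃          │               
            ┃          │               
            ┃          │Score:         
            ┃          │0              


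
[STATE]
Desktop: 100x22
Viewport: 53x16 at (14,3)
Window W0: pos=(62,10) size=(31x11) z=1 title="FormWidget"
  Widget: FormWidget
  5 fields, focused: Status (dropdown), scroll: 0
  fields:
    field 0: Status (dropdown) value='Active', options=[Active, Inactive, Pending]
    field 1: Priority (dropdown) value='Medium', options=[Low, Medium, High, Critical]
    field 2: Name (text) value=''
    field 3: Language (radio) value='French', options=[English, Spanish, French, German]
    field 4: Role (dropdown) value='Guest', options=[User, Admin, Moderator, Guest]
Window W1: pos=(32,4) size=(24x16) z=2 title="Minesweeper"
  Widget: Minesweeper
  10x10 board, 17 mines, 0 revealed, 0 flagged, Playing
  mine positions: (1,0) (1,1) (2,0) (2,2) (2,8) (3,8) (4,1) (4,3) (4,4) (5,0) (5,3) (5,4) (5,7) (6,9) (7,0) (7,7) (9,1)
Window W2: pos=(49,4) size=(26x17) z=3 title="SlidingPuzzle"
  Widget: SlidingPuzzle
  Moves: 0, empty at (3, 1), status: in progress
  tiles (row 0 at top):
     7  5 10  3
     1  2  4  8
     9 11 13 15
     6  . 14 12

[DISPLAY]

                                                     
                  ┏━━━━━━━━━━━━━━━━┏━━━━━━━━━━━━━━━━━
                  ┃ Minesweeper    ┃ SlidingPuzzle   
                  ┠────────────────┠─────────────────
                  ┃■■■■■■■■■■      ┃┌────┬────┬────┬─
                  ┃■■■■■■■■■■      ┃│  7 │  5 │ 10 │ 
                  ┃■■■■■■■■■■      ┃├────┼────┼────┼─
                  ┃■■■■■■■■■■      ┃│  1 │  2 │  4 │ 
                  ┃■■■■■■■■■■      ┃├────┼────┼────┼─
                  ┃■■■■■■■■■■      ┃│  9 │ 11 │ 13 │ 
                  ┃■■■■■■■■■■      ┃├────┼────┼────┼─
                  ┃■■■■■■■■■■      ┃│  6 │    │ 14 │ 
                  ┃■■■■■■■■■■      ┃└────┴────┴────┴─
                  ┃■■■■■■■■■■      ┃Moves: 0         
                  ┃                ┃                 
                  ┃                ┃                 


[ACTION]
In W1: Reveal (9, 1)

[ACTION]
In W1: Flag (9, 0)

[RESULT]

                                                     
                  ┏━━━━━━━━━━━━━━━━┏━━━━━━━━━━━━━━━━━
                  ┃ Minesweeper    ┃ SlidingPuzzle   
                  ┠────────────────┠─────────────────
                  ┃■■■■■■■■■■      ┃┌────┬────┬────┬─
                  ┃✹✹■■■■■■■■      ┃│  7 │  5 │ 10 │ 
                  ┃✹■✹■■■■■✹■      ┃├────┼────┼────┼─
                  ┃■■■■■■■■✹■      ┃│  1 │  2 │  4 │ 
                  ┃■✹■✹✹■■■■■      ┃├────┼────┼────┼─
                  ┃✹■■✹✹■■✹■■      ┃│  9 │ 11 │ 13 │ 
                  ┃■■■■■■■■■✹      ┃├────┼────┼────┼─
                  ┃✹■■■■■■✹■■      ┃│  6 │    │ 14 │ 
                  ┃■■■■■■■■■■      ┃└────┴────┴────┴─
                  ┃■✹■■■■■■■■      ┃Moves: 0         
                  ┃                ┃                 
                  ┃                ┃                 


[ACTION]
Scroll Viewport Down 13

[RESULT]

                  ┠────────────────┠─────────────────
                  ┃■■■■■■■■■■      ┃┌────┬────┬────┬─
                  ┃✹✹■■■■■■■■      ┃│  7 │  5 │ 10 │ 
                  ┃✹■✹■■■■■✹■      ┃├────┼────┼────┼─
                  ┃■■■■■■■■✹■      ┃│  1 │  2 │  4 │ 
                  ┃■✹■✹✹■■■■■      ┃├────┼────┼────┼─
                  ┃✹■■✹✹■■✹■■      ┃│  9 │ 11 │ 13 │ 
                  ┃■■■■■■■■■✹      ┃├────┼────┼────┼─
                  ┃✹■■■■■■✹■■      ┃│  6 │    │ 14 │ 
                  ┃■■■■■■■■■■      ┃└────┴────┴────┴─
                  ┃■✹■■■■■■■■      ┃Moves: 0         
                  ┃                ┃                 
                  ┃                ┃                 
                  ┗━━━━━━━━━━━━━━━━┃                 
                                   ┗━━━━━━━━━━━━━━━━━
                                                     


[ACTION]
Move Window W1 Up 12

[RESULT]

                  ┃■■■■■■■■✹■      ┠─────────────────
                  ┃■✹■✹✹■■■■■      ┃┌────┬────┬────┬─
                  ┃✹■■✹✹■■✹■■      ┃│  7 │  5 │ 10 │ 
                  ┃■■■■■■■■■✹      ┃├────┼────┼────┼─
                  ┃✹■■■■■■✹■■      ┃│  1 │  2 │  4 │ 
                  ┃■■■■■■■■■■      ┃├────┼────┼────┼─
                  ┃■✹■■■■■■■■      ┃│  9 │ 11 │ 13 │ 
                  ┃                ┃├────┼────┼────┼─
                  ┃                ┃│  6 │    │ 14 │ 
                  ┗━━━━━━━━━━━━━━━━┃└────┴────┴────┴─
                                   ┃Moves: 0         
                                   ┃                 
                                   ┃                 
                                   ┃                 
                                   ┗━━━━━━━━━━━━━━━━━
                                                     


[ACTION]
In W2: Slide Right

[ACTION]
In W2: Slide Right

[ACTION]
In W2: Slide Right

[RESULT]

                  ┃■■■■■■■■✹■      ┠─────────────────
                  ┃■✹■✹✹■■■■■      ┃┌────┬────┬────┬─
                  ┃✹■■✹✹■■✹■■      ┃│  7 │  5 │ 10 │ 
                  ┃■■■■■■■■■✹      ┃├────┼────┼────┼─
                  ┃✹■■■■■■✹■■      ┃│  1 │  2 │  4 │ 
                  ┃■■■■■■■■■■      ┃├────┼────┼────┼─
                  ┃■✹■■■■■■■■      ┃│  9 │ 11 │ 13 │ 
                  ┃                ┃├────┼────┼────┼─
                  ┃                ┃│    │  6 │ 14 │ 
                  ┗━━━━━━━━━━━━━━━━┃└────┴────┴────┴─
                                   ┃Moves: 1         
                                   ┃                 
                                   ┃                 
                                   ┃                 
                                   ┗━━━━━━━━━━━━━━━━━
                                                     


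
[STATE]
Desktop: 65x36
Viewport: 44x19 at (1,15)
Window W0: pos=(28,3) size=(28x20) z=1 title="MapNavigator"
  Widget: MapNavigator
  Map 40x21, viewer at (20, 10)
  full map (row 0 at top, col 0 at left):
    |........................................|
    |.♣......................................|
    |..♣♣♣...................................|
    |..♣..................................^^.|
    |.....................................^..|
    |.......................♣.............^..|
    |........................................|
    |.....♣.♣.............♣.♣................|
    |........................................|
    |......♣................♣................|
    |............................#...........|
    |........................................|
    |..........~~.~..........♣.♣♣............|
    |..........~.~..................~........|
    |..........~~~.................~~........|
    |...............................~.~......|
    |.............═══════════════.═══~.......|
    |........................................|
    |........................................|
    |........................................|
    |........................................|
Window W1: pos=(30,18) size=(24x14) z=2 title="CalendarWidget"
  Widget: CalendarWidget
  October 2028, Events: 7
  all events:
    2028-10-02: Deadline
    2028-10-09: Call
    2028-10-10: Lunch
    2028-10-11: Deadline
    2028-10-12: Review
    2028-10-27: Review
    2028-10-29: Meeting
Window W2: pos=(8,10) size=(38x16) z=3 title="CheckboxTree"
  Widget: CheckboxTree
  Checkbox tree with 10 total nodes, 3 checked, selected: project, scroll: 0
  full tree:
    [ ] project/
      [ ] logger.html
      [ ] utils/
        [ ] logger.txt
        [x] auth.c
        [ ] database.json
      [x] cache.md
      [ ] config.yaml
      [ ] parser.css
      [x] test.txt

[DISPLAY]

       ┃   [-] utils/                       
       ┃     [ ] logger.txt                 
       ┃     [x] auth.c                     
       ┃     [ ] database.json              
       ┃   [x] cache.md                     
       ┃   [ ] config.yaml                  
       ┃   [ ] parser.css                   
       ┃   [x] test.txt                     
       ┃                                    
       ┃                                    
       ┗━━━━━━━━━━━━━━━━━━━━━━━━━━━━━━━━━━━━
                             ┃16 17 18 19 20
                             ┃23 24 25 26 27
                             ┃30 31         
                             ┃              
                             ┃              
                             ┗━━━━━━━━━━━━━━
                                            
                                            


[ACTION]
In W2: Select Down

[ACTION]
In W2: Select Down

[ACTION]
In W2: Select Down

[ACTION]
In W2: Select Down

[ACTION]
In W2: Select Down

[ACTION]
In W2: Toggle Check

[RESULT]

       ┃   [-] utils/                       
       ┃     [ ] logger.txt                 
       ┃     [x] auth.c                     
       ┃>    [x] database.json              
       ┃   [x] cache.md                     
       ┃   [ ] config.yaml                  
       ┃   [ ] parser.css                   
       ┃   [x] test.txt                     
       ┃                                    
       ┃                                    
       ┗━━━━━━━━━━━━━━━━━━━━━━━━━━━━━━━━━━━━
                             ┃16 17 18 19 20
                             ┃23 24 25 26 27
                             ┃30 31         
                             ┃              
                             ┃              
                             ┗━━━━━━━━━━━━━━
                                            
                                            


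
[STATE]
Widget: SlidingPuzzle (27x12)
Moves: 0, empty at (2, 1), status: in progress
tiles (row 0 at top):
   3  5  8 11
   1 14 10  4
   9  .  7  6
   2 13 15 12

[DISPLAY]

┌────┬────┬────┬────┐      
│  3 │  5 │  8 │ 11 │      
├────┼────┼────┼────┤      
│  1 │ 14 │ 10 │  4 │      
├────┼────┼────┼────┤      
│  9 │    │  7 │  6 │      
├────┼────┼────┼────┤      
│  2 │ 13 │ 15 │ 12 │      
└────┴────┴────┴────┘      
Moves: 0                   
                           
                           


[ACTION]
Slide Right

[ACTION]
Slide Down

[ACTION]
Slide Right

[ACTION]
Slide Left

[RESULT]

┌────┬────┬────┬────┐      
│  3 │  5 │  8 │ 11 │      
├────┼────┼────┼────┤      
│ 14 │    │ 10 │  4 │      
├────┼────┼────┼────┤      
│  1 │  9 │  7 │  6 │      
├────┼────┼────┼────┤      
│  2 │ 13 │ 15 │ 12 │      
└────┴────┴────┴────┘      
Moves: 3                   
                           
                           


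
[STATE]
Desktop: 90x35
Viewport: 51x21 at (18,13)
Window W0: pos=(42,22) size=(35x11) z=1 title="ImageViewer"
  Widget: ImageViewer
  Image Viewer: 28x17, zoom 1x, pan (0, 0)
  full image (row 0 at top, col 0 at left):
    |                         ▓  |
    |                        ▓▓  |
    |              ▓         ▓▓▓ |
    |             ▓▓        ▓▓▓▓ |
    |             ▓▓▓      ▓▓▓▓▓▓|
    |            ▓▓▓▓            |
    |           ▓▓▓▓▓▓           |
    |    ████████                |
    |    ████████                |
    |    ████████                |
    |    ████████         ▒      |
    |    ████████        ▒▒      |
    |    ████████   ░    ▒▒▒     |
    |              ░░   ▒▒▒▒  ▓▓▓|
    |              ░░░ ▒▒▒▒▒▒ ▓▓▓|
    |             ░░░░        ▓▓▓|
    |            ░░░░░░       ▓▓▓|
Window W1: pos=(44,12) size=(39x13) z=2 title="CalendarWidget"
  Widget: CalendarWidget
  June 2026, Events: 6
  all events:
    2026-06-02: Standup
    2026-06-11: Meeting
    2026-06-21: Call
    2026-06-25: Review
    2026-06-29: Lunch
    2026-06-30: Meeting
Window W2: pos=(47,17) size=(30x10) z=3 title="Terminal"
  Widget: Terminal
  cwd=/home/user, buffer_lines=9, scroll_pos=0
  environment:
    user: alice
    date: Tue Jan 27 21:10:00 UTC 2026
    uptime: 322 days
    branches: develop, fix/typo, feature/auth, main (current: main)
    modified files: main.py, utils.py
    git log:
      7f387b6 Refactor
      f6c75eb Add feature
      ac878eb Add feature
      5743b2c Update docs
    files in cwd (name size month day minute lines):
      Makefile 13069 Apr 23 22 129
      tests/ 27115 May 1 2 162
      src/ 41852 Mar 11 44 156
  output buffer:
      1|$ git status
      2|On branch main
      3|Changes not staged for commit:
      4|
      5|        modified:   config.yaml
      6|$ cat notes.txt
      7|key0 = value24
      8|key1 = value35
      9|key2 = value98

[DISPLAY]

                          ┃ CalendarWidget         
                          ┠────────────────────────
                          ┃              June 2026 
                          ┃Mo Tu We Th Fr Sa Su    
                          ┃ 1┏━━━━━━━━━━━━━━━━━━━━━
                          ┃ 8┃ Terminal            
                          ┃15┠─────────────────────
                          ┃22┃$ git status         
                          ┃29┃On branch main       
                        ┏━┃  ┃Changes not staged fo
                        ┃ ┃  ┃                     
                        ┠─┗━━┃        modified:   c
                        ┃    ┃$ cat notes.txt      
                        ┃    ┗━━━━━━━━━━━━━━━━━━━━━
                        ┃              ▓         ▓▓
                        ┃             ▓▓        ▓▓▓
                        ┃             ▓▓▓      ▓▓▓▓
                        ┃            ▓▓▓▓          
                        ┃           ▓▓▓▓▓▓         
                        ┗━━━━━━━━━━━━━━━━━━━━━━━━━━
                                                   


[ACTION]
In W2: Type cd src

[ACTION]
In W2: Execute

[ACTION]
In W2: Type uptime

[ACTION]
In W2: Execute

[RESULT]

                          ┃ CalendarWidget         
                          ┠────────────────────────
                          ┃              June 2026 
                          ┃Mo Tu We Th Fr Sa Su    
                          ┃ 1┏━━━━━━━━━━━━━━━━━━━━━
                          ┃ 8┃ Terminal            
                          ┃15┠─────────────────────
                          ┃22┃key2 = value98       
                          ┃29┃$ cd src             
                        ┏━┃  ┃                     
                        ┃ ┃  ┃$ uptime             
                        ┠─┗━━┃ 10:00  up 322 days  
                        ┃    ┃$ █                  
                        ┃    ┗━━━━━━━━━━━━━━━━━━━━━
                        ┃              ▓         ▓▓
                        ┃             ▓▓        ▓▓▓
                        ┃             ▓▓▓      ▓▓▓▓
                        ┃            ▓▓▓▓          
                        ┃           ▓▓▓▓▓▓         
                        ┗━━━━━━━━━━━━━━━━━━━━━━━━━━
                                                   


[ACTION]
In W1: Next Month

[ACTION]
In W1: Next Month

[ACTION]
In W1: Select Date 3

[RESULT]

                          ┃ CalendarWidget         
                          ┠────────────────────────
                          ┃             August 2026
                          ┃Mo Tu We Th Fr Sa Su    
                          ┃  ┏━━━━━━━━━━━━━━━━━━━━━
                          ┃[ ┃ Terminal            
                          ┃10┠─────────────────────
                          ┃17┃key2 = value98       
                          ┃24┃$ cd src             
                        ┏━┃31┃                     
                        ┃ ┃  ┃$ uptime             
                        ┠─┗━━┃ 10:00  up 322 days  
                        ┃    ┃$ █                  
                        ┃    ┗━━━━━━━━━━━━━━━━━━━━━
                        ┃              ▓         ▓▓
                        ┃             ▓▓        ▓▓▓
                        ┃             ▓▓▓      ▓▓▓▓
                        ┃            ▓▓▓▓          
                        ┃           ▓▓▓▓▓▓         
                        ┗━━━━━━━━━━━━━━━━━━━━━━━━━━
                                                   
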